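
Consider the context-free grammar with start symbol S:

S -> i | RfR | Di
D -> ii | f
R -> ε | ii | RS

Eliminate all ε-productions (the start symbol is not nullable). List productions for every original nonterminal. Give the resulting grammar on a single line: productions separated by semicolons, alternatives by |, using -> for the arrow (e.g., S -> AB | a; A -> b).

Nullable set: {R}.
S -> RfR: R, R nullable, giving Rf | RfR | f | fR.
Drop R -> ε.
R -> RS: R nullable, giving RS | S.
Unchanged (no nullable symbols): S -> Di; S -> i; D -> f; D -> ii; R -> ii.

S -> f | i | Di | Rf | fR | RfR; D -> f | ii; R -> S | RS | ii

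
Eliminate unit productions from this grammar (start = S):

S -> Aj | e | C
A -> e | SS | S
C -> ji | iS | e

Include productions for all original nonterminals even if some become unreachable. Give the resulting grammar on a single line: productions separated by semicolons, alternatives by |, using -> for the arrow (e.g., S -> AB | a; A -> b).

S -> e | Aj | iS | ji; A -> e | Aj | SS | iS | ji; C -> e | iS | ji

Unit productions: A->S, S->C.
Unit pairs (A ⇒* B via units): (A,C), (A,S), (S,C).
S: inherits non-unit rules of {C, S} → Aj | e | iS | ji.
A: inherits non-unit rules of {A, C, S} → Aj | SS | e | iS | ji.
C: inherits non-unit rules of {C} → e | iS | ji.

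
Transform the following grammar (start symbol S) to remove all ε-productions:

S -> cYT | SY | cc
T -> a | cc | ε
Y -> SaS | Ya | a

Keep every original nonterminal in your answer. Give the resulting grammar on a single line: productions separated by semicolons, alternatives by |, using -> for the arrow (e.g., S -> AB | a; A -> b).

S -> SY | cY | cc | cYT; T -> a | cc; Y -> a | Ya | SaS

Nullable set: {T}.
S -> cYT: T nullable, giving cY | cYT.
Drop T -> ε.
Unchanged (no nullable symbols): S -> SY; S -> cc; T -> a; T -> cc; Y -> SaS; Y -> Ya; Y -> a.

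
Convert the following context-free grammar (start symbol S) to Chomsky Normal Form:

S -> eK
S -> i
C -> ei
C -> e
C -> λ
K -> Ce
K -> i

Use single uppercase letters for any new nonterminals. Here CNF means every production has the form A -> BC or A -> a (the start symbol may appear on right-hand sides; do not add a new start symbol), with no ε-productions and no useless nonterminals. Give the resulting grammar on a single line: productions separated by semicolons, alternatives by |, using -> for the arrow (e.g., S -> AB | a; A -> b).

Nullable: {C}; after ε-elimination: S -> i | eK; C -> e | ei; K -> e | i | Ce.
No unit productions to eliminate.
TERM: introduce A -> e, B -> i and substitute in every rule of length ≥2.

S -> i | AK; A -> e; B -> i; C -> e | AB; K -> e | i | CA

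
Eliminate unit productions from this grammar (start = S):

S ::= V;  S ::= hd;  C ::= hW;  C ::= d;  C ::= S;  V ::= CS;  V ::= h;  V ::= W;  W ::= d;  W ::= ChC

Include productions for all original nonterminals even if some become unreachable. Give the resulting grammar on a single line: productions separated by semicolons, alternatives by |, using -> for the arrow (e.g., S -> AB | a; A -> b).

S -> d | h | CS | hd | ChC; C -> d | h | CS | hW | hd | ChC; V -> d | h | CS | ChC; W -> d | ChC

Unit productions: C->S, S->V, V->W.
Unit pairs (A ⇒* B via units): (C,S), (C,V), (C,W), (S,V), (S,W), (V,W).
S: inherits non-unit rules of {S, V, W} → CS | ChC | d | h | hd.
C: inherits non-unit rules of {C, S, V, W} → CS | ChC | d | h | hW | hd.
V: inherits non-unit rules of {V, W} → CS | ChC | d | h.
W: inherits non-unit rules of {W} → ChC | d.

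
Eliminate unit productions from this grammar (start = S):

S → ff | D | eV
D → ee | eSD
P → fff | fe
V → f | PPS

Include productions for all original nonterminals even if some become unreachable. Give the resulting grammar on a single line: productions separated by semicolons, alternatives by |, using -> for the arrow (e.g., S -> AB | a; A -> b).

S -> eV | ee | ff | eSD; D -> ee | eSD; P -> fe | fff; V -> f | PPS

Unit productions: S->D.
Unit pairs (A ⇒* B via units): (S,D).
S: inherits non-unit rules of {D, S} → eSD | eV | ee | ff.
D: inherits non-unit rules of {D} → eSD | ee.
P: inherits non-unit rules of {P} → fe | fff.
V: inherits non-unit rules of {V} → PPS | f.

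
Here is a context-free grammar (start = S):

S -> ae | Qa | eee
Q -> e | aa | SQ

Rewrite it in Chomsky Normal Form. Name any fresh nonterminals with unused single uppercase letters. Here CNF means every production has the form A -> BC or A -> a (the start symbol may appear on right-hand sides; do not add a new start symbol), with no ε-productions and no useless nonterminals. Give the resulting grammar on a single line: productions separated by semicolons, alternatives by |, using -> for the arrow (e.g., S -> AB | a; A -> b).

S -> AB | BC | QA; A -> a; B -> e; C -> BB; Q -> e | AA | SQ

No ε-productions.
No unit productions to eliminate.
TERM: introduce A -> a, B -> e and substitute in every rule of length ≥2.
BIN: S -> BBB becomes S -> BC, C -> BB.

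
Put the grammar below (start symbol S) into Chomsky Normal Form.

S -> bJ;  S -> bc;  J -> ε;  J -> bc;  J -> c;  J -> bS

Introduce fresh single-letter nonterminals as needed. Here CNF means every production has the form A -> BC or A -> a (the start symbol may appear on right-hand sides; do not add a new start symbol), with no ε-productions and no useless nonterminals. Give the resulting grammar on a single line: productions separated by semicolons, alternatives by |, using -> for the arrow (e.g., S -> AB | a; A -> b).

Nullable: {J}; after ε-elimination: S -> b | bJ | bc; J -> c | bS | bc.
No unit productions to eliminate.
TERM: introduce A -> b, B -> c and substitute in every rule of length ≥2.

S -> b | AB | AJ; A -> b; B -> c; J -> c | AB | AS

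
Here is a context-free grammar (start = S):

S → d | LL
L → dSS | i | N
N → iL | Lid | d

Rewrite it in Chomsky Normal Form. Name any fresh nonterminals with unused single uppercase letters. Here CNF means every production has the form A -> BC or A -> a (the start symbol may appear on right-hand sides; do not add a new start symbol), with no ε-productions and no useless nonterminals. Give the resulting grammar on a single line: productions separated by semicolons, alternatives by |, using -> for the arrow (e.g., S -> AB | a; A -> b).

No ε-productions.
After unit-elimination: S -> d | LL; L -> d | i | iL | Lid | dSS; N -> d | iL | Lid.
TERM: introduce B -> d, A -> i and substitute in every rule of length ≥2.
BIN: L -> BSS becomes L -> BC, C -> SS; L -> LAB becomes L -> LD, D -> AB; N -> LAB becomes N -> LE, E -> AB.
Drop unreachable/unproductive: N.

S -> d | LL; A -> i; B -> d; C -> SS; D -> AB; L -> d | i | AL | BC | LD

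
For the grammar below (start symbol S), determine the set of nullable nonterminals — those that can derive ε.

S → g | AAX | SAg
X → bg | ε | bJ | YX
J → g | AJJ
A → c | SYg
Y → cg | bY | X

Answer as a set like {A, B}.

{X, Y}

Directly nullable (have an ε-rule): {X}.
Y is nullable via Y -> X (every symbol on the right is already known nullable).
Not nullable: A, J, S — each has a terminal in every rule's right-hand side or depends on a non-nullable symbol.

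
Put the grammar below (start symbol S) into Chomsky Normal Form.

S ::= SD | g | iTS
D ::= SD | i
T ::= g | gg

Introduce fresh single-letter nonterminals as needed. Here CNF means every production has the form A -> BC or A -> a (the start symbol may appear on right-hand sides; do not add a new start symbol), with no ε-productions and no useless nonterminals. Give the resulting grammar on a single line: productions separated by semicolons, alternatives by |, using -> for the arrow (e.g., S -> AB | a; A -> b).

S -> g | AC | SD; A -> i; B -> g; C -> TS; D -> i | SD; T -> g | BB

No ε-productions.
No unit productions to eliminate.
TERM: introduce B -> g, A -> i and substitute in every rule of length ≥2.
BIN: S -> ATS becomes S -> AC, C -> TS.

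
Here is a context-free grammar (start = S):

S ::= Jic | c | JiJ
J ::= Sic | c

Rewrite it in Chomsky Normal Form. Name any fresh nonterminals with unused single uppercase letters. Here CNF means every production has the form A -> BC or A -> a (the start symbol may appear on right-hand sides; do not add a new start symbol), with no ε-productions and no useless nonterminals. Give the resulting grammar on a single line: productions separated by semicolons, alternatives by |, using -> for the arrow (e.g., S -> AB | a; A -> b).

No ε-productions.
No unit productions to eliminate.
TERM: introduce B -> c, A -> i and substitute in every rule of length ≥2.
BIN: J -> SAB becomes J -> SC, C -> AB; S -> JAB becomes S -> JD, D -> AB; S -> JAJ becomes S -> JE, E -> AJ.

S -> c | JD | JE; A -> i; B -> c; C -> AB; D -> AB; E -> AJ; J -> c | SC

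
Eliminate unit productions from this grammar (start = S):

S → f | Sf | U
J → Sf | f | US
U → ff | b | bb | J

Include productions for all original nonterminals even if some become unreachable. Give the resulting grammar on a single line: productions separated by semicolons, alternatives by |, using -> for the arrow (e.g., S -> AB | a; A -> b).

S -> b | f | Sf | US | bb | ff; J -> f | Sf | US; U -> b | f | Sf | US | bb | ff

Unit productions: S->U, U->J.
Unit pairs (A ⇒* B via units): (S,J), (S,U), (U,J).
S: inherits non-unit rules of {J, S, U} → Sf | US | b | bb | f | ff.
J: inherits non-unit rules of {J} → Sf | US | f.
U: inherits non-unit rules of {J, U} → Sf | US | b | bb | f | ff.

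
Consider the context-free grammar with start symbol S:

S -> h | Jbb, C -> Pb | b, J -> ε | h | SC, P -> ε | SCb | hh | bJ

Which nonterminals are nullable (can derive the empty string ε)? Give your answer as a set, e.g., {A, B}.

Directly nullable (have an ε-rule): {J, P}.
Not nullable: C, S — each has a terminal in every rule's right-hand side or depends on a non-nullable symbol.

{J, P}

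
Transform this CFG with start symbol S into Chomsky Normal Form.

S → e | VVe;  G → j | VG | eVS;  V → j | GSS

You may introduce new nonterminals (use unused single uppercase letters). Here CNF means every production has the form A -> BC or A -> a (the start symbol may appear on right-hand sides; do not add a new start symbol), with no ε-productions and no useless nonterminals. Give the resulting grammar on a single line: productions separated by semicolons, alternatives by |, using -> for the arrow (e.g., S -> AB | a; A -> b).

S -> e | VC; A -> e; B -> VS; C -> VA; D -> SS; G -> j | AB | VG; V -> j | GD

No ε-productions.
No unit productions to eliminate.
TERM: introduce A -> e and substitute in every rule of length ≥2.
BIN: G -> AVS becomes G -> AB, B -> VS; S -> VVA becomes S -> VC, C -> VA; V -> GSS becomes V -> GD, D -> SS.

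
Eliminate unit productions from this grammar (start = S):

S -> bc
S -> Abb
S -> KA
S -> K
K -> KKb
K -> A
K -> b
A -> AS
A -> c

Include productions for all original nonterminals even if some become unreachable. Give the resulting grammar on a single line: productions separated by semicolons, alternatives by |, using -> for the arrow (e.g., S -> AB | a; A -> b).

S -> b | c | AS | KA | bc | Abb | KKb; A -> c | AS; K -> b | c | AS | KKb

Unit productions: K->A, S->K.
Unit pairs (A ⇒* B via units): (K,A), (S,A), (S,K).
S: inherits non-unit rules of {A, K, S} → AS | Abb | KA | KKb | b | bc | c.
A: inherits non-unit rules of {A} → AS | c.
K: inherits non-unit rules of {A, K} → AS | KKb | b | c.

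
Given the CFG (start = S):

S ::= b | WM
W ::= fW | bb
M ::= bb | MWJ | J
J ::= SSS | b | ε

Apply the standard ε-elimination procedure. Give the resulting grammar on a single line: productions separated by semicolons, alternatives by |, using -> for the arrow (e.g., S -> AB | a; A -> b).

Nullable set: {J, M}.
S -> WM: M nullable, giving W | WM.
Drop J -> ε.
M -> J: J nullable, giving J.
M -> MWJ: M, J nullable, giving MW | MWJ | W | WJ.
Unchanged (no nullable symbols): S -> b; J -> SSS; J -> b; M -> bb; W -> bb; W -> fW.

S -> W | b | WM; J -> b | SSS; M -> J | W | MW | WJ | bb | MWJ; W -> bb | fW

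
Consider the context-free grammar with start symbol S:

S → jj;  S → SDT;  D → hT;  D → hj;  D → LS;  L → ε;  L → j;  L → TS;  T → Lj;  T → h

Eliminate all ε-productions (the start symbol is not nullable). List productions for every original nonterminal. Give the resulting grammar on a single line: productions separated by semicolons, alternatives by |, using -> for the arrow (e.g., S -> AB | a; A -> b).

S -> jj | SDT; D -> S | LS | hT | hj; L -> j | TS; T -> h | j | Lj

Nullable set: {L}.
D -> LS: L nullable, giving LS | S.
Drop L -> ε.
T -> Lj: L nullable, giving Lj | j.
Unchanged (no nullable symbols): S -> SDT; S -> jj; D -> hT; D -> hj; L -> TS; L -> j; T -> h.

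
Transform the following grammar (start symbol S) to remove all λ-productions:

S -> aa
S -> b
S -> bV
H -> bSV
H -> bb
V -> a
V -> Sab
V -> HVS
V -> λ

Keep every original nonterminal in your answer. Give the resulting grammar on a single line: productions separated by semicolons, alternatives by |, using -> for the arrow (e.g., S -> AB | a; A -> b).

Nullable set: {V}.
S -> bV: V nullable, giving b | bV.
H -> bSV: V nullable, giving bS | bSV.
Drop V -> λ.
V -> HVS: V nullable, giving HS | HVS.
Unchanged (no nullable symbols): S -> aa; S -> b; H -> bb; V -> Sab; V -> a.

S -> b | aa | bV; H -> bS | bb | bSV; V -> a | HS | HVS | Sab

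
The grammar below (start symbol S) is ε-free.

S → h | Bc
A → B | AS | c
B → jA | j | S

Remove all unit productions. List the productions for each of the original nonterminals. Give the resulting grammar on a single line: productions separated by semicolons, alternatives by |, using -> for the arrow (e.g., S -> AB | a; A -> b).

Unit productions: A->B, B->S.
Unit pairs (A ⇒* B via units): (A,B), (A,S), (B,S).
S: inherits non-unit rules of {S} → Bc | h.
A: inherits non-unit rules of {A, B, S} → AS | Bc | c | h | j | jA.
B: inherits non-unit rules of {B, S} → Bc | h | j | jA.

S -> h | Bc; A -> c | h | j | AS | Bc | jA; B -> h | j | Bc | jA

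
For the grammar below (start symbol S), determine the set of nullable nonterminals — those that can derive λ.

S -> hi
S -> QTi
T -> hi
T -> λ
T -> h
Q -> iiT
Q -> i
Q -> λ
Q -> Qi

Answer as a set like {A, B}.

{Q, T}

Directly nullable (have an ε-rule): {Q, T}.
Not nullable: S — each has a terminal in every rule's right-hand side or depends on a non-nullable symbol.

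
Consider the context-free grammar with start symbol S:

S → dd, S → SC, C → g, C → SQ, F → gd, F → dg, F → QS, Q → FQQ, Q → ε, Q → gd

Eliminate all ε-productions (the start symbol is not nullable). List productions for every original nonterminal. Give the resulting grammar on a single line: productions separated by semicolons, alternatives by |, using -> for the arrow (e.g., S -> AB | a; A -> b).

S -> SC | dd; C -> S | g | SQ; F -> S | QS | dg | gd; Q -> F | FQ | gd | FQQ

Nullable set: {Q}.
C -> SQ: Q nullable, giving S | SQ.
F -> QS: Q nullable, giving QS | S.
Drop Q -> ε.
Q -> FQQ: Q, Q nullable, giving F | FQ | FQQ.
Unchanged (no nullable symbols): S -> SC; S -> dd; C -> g; F -> dg; F -> gd; Q -> gd.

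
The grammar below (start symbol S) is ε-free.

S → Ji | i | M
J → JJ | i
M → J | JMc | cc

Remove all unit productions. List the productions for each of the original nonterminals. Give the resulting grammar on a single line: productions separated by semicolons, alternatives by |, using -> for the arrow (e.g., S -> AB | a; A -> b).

S -> i | JJ | Ji | cc | JMc; J -> i | JJ; M -> i | JJ | cc | JMc

Unit productions: M->J, S->M.
Unit pairs (A ⇒* B via units): (M,J), (S,J), (S,M).
S: inherits non-unit rules of {J, M, S} → JJ | JMc | Ji | cc | i.
J: inherits non-unit rules of {J} → JJ | i.
M: inherits non-unit rules of {J, M} → JJ | JMc | cc | i.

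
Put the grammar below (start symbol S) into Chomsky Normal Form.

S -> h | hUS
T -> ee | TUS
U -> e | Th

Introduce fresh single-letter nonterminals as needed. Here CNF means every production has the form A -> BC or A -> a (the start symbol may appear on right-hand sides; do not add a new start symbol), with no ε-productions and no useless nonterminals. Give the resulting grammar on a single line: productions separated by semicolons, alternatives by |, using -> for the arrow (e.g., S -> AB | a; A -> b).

S -> h | AC; A -> h; B -> e; C -> US; D -> US; T -> BB | TD; U -> e | TA

No ε-productions.
No unit productions to eliminate.
TERM: introduce B -> e, A -> h and substitute in every rule of length ≥2.
BIN: S -> AUS becomes S -> AC, C -> US; T -> TUS becomes T -> TD, D -> US.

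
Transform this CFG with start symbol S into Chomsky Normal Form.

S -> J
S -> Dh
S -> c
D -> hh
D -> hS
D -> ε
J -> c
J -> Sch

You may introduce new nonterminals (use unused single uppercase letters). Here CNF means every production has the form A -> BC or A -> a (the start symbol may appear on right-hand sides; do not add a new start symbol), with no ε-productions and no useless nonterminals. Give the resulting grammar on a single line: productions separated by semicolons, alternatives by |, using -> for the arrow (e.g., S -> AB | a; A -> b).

Nullable: {D}; after ε-elimination: S -> J | c | h | Dh; D -> hS | hh; J -> c | Sch.
After unit-elimination: S -> c | h | Dh | Sch; D -> hS | hh; J -> c | Sch.
TERM: introduce B -> c, A -> h and substitute in every rule of length ≥2.
BIN: J -> SBA becomes J -> SC, C -> BA; S -> SBA becomes S -> SE, E -> BA.
Drop unreachable/unproductive: J.

S -> c | h | DA | SE; A -> h; B -> c; D -> AA | AS; E -> BA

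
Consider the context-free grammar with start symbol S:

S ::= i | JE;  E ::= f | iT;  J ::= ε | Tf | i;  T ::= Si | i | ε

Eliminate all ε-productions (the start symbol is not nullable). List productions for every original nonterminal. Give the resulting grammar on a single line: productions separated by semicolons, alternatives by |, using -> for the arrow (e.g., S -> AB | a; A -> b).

S -> E | i | JE; E -> f | i | iT; J -> f | i | Tf; T -> i | Si

Nullable set: {J, T}.
S -> JE: J nullable, giving E | JE.
E -> iT: T nullable, giving i | iT.
Drop J -> ε.
J -> Tf: T nullable, giving Tf | f.
Drop T -> ε.
Unchanged (no nullable symbols): S -> i; E -> f; J -> i; T -> Si; T -> i.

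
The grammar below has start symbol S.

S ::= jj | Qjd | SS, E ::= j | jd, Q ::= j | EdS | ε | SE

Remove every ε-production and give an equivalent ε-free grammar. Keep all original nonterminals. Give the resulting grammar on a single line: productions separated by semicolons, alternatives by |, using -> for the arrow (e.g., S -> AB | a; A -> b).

Nullable set: {Q}.
S -> Qjd: Q nullable, giving Qjd | jd.
Drop Q -> ε.
Unchanged (no nullable symbols): S -> SS; S -> jj; E -> j; E -> jd; Q -> EdS; Q -> SE; Q -> j.

S -> SS | jd | jj | Qjd; E -> j | jd; Q -> j | SE | EdS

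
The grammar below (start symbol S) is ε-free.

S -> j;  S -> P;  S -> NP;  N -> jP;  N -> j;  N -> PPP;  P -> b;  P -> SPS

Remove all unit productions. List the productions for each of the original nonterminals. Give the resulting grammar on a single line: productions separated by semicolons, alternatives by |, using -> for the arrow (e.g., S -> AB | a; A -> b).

S -> b | j | NP | SPS; N -> j | jP | PPP; P -> b | SPS

Unit productions: S->P.
Unit pairs (A ⇒* B via units): (S,P).
S: inherits non-unit rules of {P, S} → NP | SPS | b | j.
N: inherits non-unit rules of {N} → PPP | j | jP.
P: inherits non-unit rules of {P} → SPS | b.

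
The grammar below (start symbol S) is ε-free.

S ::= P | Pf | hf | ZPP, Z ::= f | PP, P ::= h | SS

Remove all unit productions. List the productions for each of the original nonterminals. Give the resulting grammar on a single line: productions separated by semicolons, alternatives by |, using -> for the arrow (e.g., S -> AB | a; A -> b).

Unit productions: S->P.
Unit pairs (A ⇒* B via units): (S,P).
S: inherits non-unit rules of {P, S} → Pf | SS | ZPP | h | hf.
P: inherits non-unit rules of {P} → SS | h.
Z: inherits non-unit rules of {Z} → PP | f.

S -> h | Pf | SS | hf | ZPP; P -> h | SS; Z -> f | PP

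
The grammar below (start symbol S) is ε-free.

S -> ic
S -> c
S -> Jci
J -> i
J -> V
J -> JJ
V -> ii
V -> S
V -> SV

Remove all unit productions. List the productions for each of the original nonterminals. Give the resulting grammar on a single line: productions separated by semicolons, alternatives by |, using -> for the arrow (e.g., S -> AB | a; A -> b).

S -> c | ic | Jci; J -> c | i | JJ | SV | ic | ii | Jci; V -> c | SV | ic | ii | Jci

Unit productions: J->V, V->S.
Unit pairs (A ⇒* B via units): (J,S), (J,V), (V,S).
S: inherits non-unit rules of {S} → Jci | c | ic.
J: inherits non-unit rules of {J, S, V} → JJ | Jci | SV | c | i | ic | ii.
V: inherits non-unit rules of {S, V} → Jci | SV | c | ic | ii.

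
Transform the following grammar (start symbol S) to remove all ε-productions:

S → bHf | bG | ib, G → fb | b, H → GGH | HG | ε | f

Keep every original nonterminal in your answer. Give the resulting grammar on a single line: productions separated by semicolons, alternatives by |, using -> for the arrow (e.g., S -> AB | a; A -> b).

S -> bG | bf | ib | bHf; G -> b | fb; H -> G | f | GG | HG | GGH

Nullable set: {H}.
S -> bHf: H nullable, giving bHf | bf.
Drop H -> ε.
H -> GGH: H nullable, giving GG | GGH.
H -> HG: H nullable, giving G | HG.
Unchanged (no nullable symbols): S -> bG; S -> ib; G -> b; G -> fb; H -> f.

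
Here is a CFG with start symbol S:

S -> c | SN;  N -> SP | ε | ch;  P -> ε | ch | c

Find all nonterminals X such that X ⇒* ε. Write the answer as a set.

{N, P}

Directly nullable (have an ε-rule): {N, P}.
Not nullable: S — each has a terminal in every rule's right-hand side or depends on a non-nullable symbol.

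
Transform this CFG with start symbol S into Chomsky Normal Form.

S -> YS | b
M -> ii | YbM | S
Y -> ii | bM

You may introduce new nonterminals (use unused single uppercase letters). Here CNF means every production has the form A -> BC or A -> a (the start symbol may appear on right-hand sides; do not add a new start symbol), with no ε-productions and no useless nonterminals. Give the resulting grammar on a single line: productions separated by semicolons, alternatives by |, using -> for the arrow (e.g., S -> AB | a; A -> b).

S -> b | YS; A -> b; B -> i; C -> AM; M -> b | BB | YC | YS; Y -> AM | BB

No ε-productions.
After unit-elimination: S -> b | YS; M -> b | YS | ii | YbM; Y -> bM | ii.
TERM: introduce A -> b, B -> i and substitute in every rule of length ≥2.
BIN: M -> YAM becomes M -> YC, C -> AM.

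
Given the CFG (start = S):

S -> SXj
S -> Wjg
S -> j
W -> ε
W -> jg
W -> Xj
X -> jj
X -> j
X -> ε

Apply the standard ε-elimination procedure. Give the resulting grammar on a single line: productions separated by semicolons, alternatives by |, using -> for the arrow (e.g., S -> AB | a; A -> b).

Nullable set: {W, X}.
S -> SXj: X nullable, giving SXj | Sj.
S -> Wjg: W nullable, giving Wjg | jg.
Drop W -> ε.
W -> Xj: X nullable, giving Xj | j.
Drop X -> ε.
Unchanged (no nullable symbols): S -> j; W -> jg; X -> j; X -> jj.

S -> j | Sj | jg | SXj | Wjg; W -> j | Xj | jg; X -> j | jj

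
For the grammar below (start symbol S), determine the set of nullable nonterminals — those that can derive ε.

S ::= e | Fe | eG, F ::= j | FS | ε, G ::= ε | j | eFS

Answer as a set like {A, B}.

{F, G}

Directly nullable (have an ε-rule): {F, G}.
Not nullable: S — each has a terminal in every rule's right-hand side or depends on a non-nullable symbol.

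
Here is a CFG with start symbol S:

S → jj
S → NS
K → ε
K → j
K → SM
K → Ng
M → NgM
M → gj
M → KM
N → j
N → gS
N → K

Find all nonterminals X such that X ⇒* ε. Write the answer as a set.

Directly nullable (have an ε-rule): {K}.
N is nullable via N -> K (every symbol on the right is already known nullable).
Not nullable: M, S — each has a terminal in every rule's right-hand side or depends on a non-nullable symbol.

{K, N}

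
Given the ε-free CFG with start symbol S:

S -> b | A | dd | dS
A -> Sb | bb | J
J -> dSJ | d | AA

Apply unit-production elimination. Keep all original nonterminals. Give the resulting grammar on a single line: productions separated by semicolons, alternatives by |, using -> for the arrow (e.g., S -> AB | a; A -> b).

Unit productions: A->J, S->A.
Unit pairs (A ⇒* B via units): (A,J), (S,A), (S,J).
S: inherits non-unit rules of {A, J, S} → AA | Sb | b | bb | d | dS | dSJ | dd.
A: inherits non-unit rules of {A, J} → AA | Sb | bb | d | dSJ.
J: inherits non-unit rules of {J} → AA | d | dSJ.

S -> b | d | AA | Sb | bb | dS | dd | dSJ; A -> d | AA | Sb | bb | dSJ; J -> d | AA | dSJ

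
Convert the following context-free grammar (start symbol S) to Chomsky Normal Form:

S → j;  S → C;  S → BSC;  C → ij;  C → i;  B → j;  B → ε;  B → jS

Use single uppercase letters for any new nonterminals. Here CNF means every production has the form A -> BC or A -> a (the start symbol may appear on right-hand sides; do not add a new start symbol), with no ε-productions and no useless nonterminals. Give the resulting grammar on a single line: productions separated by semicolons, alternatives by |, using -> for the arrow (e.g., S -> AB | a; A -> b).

Nullable: {B}; after ε-elimination: S -> C | j | SC | BSC; B -> j | jS; C -> i | ij.
After unit-elimination: S -> i | j | SC | ij | BSC; B -> j | jS; C -> i | ij.
TERM: introduce D -> i, A -> j and substitute in every rule of length ≥2.
BIN: S -> BSC becomes S -> BE, E -> SC.

S -> i | j | BE | DA | SC; A -> j; B -> j | AS; C -> i | DA; D -> i; E -> SC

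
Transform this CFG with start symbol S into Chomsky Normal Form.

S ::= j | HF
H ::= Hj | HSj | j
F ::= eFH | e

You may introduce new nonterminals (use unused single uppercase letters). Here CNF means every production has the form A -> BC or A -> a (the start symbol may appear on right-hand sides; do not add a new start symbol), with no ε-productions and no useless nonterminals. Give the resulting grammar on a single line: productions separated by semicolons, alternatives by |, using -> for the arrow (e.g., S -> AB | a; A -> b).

No ε-productions.
No unit productions to eliminate.
TERM: introduce A -> e, B -> j and substitute in every rule of length ≥2.
BIN: F -> AFH becomes F -> AC, C -> FH; H -> HSB becomes H -> HD, D -> SB.

S -> j | HF; A -> e; B -> j; C -> FH; D -> SB; F -> e | AC; H -> j | HB | HD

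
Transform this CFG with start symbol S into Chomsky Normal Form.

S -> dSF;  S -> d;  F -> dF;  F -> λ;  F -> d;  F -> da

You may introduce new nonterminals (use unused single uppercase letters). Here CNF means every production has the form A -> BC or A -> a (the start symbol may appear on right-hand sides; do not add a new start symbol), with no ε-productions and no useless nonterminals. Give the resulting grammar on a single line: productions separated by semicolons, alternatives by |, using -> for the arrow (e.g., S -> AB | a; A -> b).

Nullable: {F}; after ε-elimination: S -> d | dS | dSF; F -> d | dF | da.
No unit productions to eliminate.
TERM: introduce B -> a, A -> d and substitute in every rule of length ≥2.
BIN: S -> ASF becomes S -> AC, C -> SF.

S -> d | AC | AS; A -> d; B -> a; C -> SF; F -> d | AB | AF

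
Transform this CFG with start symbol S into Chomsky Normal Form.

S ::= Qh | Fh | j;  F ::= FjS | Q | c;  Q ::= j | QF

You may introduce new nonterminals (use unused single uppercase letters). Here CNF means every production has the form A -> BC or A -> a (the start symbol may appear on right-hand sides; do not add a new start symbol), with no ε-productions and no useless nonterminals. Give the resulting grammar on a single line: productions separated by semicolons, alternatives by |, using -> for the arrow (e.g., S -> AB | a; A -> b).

S -> j | FB | QB; A -> j; B -> h; C -> AS; F -> c | j | FC | QF; Q -> j | QF

No ε-productions.
After unit-elimination: S -> j | Fh | Qh; F -> c | j | QF | FjS; Q -> j | QF.
TERM: introduce B -> h, A -> j and substitute in every rule of length ≥2.
BIN: F -> FAS becomes F -> FC, C -> AS.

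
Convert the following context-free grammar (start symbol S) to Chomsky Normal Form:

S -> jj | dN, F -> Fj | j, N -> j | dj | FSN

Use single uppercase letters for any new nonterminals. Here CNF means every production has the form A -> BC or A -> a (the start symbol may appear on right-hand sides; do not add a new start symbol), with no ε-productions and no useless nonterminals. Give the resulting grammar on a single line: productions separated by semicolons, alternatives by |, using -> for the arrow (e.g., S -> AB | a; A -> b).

No ε-productions.
No unit productions to eliminate.
TERM: introduce B -> d, A -> j and substitute in every rule of length ≥2.
BIN: N -> FSN becomes N -> FC, C -> SN.

S -> AA | BN; A -> j; B -> d; C -> SN; F -> j | FA; N -> j | BA | FC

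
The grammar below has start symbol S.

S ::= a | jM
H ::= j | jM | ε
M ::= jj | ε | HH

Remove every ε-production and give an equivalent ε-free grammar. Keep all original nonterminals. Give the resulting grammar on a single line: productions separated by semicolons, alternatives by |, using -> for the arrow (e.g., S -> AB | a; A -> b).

S -> a | j | jM; H -> j | jM; M -> H | HH | jj

Nullable set: {H, M}.
S -> jM: M nullable, giving j | jM.
Drop H -> ε.
H -> jM: M nullable, giving j | jM.
Drop M -> ε.
M -> HH: H, H nullable, giving H | HH.
Unchanged (no nullable symbols): S -> a; H -> j; M -> jj.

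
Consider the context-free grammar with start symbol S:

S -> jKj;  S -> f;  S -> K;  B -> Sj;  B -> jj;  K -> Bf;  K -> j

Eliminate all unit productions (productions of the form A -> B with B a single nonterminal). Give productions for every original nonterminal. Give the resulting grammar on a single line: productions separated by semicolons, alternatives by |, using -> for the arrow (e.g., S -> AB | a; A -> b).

S -> f | j | Bf | jKj; B -> Sj | jj; K -> j | Bf

Unit productions: S->K.
Unit pairs (A ⇒* B via units): (S,K).
S: inherits non-unit rules of {K, S} → Bf | f | j | jKj.
B: inherits non-unit rules of {B} → Sj | jj.
K: inherits non-unit rules of {K} → Bf | j.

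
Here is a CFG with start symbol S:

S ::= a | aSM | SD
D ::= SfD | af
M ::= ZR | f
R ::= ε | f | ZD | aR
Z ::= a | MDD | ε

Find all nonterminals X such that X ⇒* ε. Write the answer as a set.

Directly nullable (have an ε-rule): {R, Z}.
M is nullable via M -> ZR (every symbol on the right is already known nullable).
Not nullable: D, S — each has a terminal in every rule's right-hand side or depends on a non-nullable symbol.

{M, R, Z}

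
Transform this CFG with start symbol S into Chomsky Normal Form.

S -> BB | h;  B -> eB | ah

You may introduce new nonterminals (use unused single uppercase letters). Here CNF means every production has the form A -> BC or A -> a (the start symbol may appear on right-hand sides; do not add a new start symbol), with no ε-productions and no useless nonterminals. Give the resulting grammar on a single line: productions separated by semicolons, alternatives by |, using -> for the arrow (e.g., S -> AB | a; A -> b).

No ε-productions.
No unit productions to eliminate.
TERM: introduce A -> a, D -> e, C -> h and substitute in every rule of length ≥2.

S -> h | BB; A -> a; B -> AC | DB; C -> h; D -> e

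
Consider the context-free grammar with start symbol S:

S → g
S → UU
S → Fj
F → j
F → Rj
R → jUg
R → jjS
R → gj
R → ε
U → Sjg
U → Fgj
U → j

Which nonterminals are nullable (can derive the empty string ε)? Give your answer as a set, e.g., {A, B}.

{R}

Directly nullable (have an ε-rule): {R}.
Not nullable: F, S, U — each has a terminal in every rule's right-hand side or depends on a non-nullable symbol.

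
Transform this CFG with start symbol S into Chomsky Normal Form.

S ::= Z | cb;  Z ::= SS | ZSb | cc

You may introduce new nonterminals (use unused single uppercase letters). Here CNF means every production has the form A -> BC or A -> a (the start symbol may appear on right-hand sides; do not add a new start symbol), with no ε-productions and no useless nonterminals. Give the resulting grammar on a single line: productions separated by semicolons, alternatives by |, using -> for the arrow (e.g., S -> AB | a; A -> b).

No ε-productions.
After unit-elimination: S -> SS | cb | cc | ZSb; Z -> SS | cc | ZSb.
TERM: introduce A -> b, B -> c and substitute in every rule of length ≥2.
BIN: S -> ZSA becomes S -> ZC, C -> SA; Z -> ZSA becomes Z -> ZD, D -> SA.

S -> BA | BB | SS | ZC; A -> b; B -> c; C -> SA; D -> SA; Z -> BB | SS | ZD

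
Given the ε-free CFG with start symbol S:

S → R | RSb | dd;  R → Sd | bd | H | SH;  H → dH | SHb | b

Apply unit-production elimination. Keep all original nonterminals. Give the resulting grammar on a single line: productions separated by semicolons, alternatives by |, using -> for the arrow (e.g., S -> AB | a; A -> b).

Unit productions: R->H, S->R.
Unit pairs (A ⇒* B via units): (R,H), (S,H), (S,R).
S: inherits non-unit rules of {H, R, S} → RSb | SH | SHb | Sd | b | bd | dH | dd.
H: inherits non-unit rules of {H} → SHb | b | dH.
R: inherits non-unit rules of {H, R} → SH | SHb | Sd | b | bd | dH.

S -> b | SH | Sd | bd | dH | dd | RSb | SHb; H -> b | dH | SHb; R -> b | SH | Sd | bd | dH | SHb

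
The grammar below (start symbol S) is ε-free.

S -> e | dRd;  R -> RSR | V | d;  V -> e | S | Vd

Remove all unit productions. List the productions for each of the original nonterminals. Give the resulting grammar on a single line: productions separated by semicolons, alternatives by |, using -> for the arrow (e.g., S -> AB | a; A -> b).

S -> e | dRd; R -> d | e | Vd | RSR | dRd; V -> e | Vd | dRd

Unit productions: R->V, V->S.
Unit pairs (A ⇒* B via units): (R,S), (R,V), (V,S).
S: inherits non-unit rules of {S} → dRd | e.
R: inherits non-unit rules of {R, S, V} → RSR | Vd | d | dRd | e.
V: inherits non-unit rules of {S, V} → Vd | dRd | e.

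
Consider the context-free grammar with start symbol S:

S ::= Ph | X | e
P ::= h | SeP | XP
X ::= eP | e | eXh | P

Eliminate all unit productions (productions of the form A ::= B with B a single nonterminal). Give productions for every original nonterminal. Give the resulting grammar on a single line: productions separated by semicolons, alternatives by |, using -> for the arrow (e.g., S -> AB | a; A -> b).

S -> e | h | Ph | XP | eP | SeP | eXh; P -> h | XP | SeP; X -> e | h | XP | eP | SeP | eXh

Unit productions: S->X, X->P.
Unit pairs (A ⇒* B via units): (S,P), (S,X), (X,P).
S: inherits non-unit rules of {P, S, X} → Ph | SeP | XP | e | eP | eXh | h.
P: inherits non-unit rules of {P} → SeP | XP | h.
X: inherits non-unit rules of {P, X} → SeP | XP | e | eP | eXh | h.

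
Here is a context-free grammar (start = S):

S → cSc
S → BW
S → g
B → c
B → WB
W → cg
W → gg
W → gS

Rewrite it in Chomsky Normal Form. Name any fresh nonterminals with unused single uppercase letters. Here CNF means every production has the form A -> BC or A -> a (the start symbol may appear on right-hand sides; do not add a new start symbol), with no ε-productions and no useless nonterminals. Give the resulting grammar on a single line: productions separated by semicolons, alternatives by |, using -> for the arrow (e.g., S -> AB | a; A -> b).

S -> g | AD | BW; A -> c; B -> c | WB; C -> g; D -> SA; W -> AC | CC | CS

No ε-productions.
No unit productions to eliminate.
TERM: introduce A -> c, C -> g and substitute in every rule of length ≥2.
BIN: S -> ASA becomes S -> AD, D -> SA.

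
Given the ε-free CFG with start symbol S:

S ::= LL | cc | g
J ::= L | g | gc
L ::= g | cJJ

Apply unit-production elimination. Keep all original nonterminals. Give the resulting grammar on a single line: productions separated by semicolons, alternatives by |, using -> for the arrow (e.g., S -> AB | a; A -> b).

Unit productions: J->L.
Unit pairs (A ⇒* B via units): (J,L).
S: inherits non-unit rules of {S} → LL | cc | g.
J: inherits non-unit rules of {J, L} → cJJ | g | gc.
L: inherits non-unit rules of {L} → cJJ | g.

S -> g | LL | cc; J -> g | gc | cJJ; L -> g | cJJ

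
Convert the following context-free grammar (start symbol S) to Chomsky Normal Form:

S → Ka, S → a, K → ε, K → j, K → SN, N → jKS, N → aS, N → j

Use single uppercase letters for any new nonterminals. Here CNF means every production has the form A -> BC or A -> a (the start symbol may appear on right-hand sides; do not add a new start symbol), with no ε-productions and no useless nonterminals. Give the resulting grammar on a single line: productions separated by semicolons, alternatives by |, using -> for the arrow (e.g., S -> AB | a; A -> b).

S -> a | KA; A -> a; B -> j; C -> KS; K -> j | SN; N -> j | AS | BC | BS

Nullable: {K}; after ε-elimination: S -> a | Ka; K -> j | SN; N -> j | aS | jS | jKS.
No unit productions to eliminate.
TERM: introduce A -> a, B -> j and substitute in every rule of length ≥2.
BIN: N -> BKS becomes N -> BC, C -> KS.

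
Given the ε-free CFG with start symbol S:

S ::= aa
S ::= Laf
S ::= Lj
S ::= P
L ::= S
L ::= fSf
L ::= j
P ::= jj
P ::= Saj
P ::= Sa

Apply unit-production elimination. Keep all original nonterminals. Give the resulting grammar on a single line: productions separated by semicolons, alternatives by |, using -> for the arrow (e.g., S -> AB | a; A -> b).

S -> Lj | Sa | aa | jj | Laf | Saj; L -> j | Lj | Sa | aa | jj | Laf | Saj | fSf; P -> Sa | jj | Saj

Unit productions: L->S, S->P.
Unit pairs (A ⇒* B via units): (L,P), (L,S), (S,P).
S: inherits non-unit rules of {P, S} → Laf | Lj | Sa | Saj | aa | jj.
L: inherits non-unit rules of {L, P, S} → Laf | Lj | Sa | Saj | aa | fSf | j | jj.
P: inherits non-unit rules of {P} → Sa | Saj | jj.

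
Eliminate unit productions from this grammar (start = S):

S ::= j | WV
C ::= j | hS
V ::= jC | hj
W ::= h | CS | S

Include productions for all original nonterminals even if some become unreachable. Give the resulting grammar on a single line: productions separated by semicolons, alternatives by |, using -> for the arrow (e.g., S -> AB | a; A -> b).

Unit productions: W->S.
Unit pairs (A ⇒* B via units): (W,S).
S: inherits non-unit rules of {S} → WV | j.
C: inherits non-unit rules of {C} → hS | j.
V: inherits non-unit rules of {V} → hj | jC.
W: inherits non-unit rules of {S, W} → CS | WV | h | j.

S -> j | WV; C -> j | hS; V -> hj | jC; W -> h | j | CS | WV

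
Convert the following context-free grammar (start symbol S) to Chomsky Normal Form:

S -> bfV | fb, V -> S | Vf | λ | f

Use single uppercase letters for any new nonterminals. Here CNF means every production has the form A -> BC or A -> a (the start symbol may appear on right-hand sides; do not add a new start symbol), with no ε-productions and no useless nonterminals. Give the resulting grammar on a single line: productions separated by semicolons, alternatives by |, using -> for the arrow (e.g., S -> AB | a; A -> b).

Nullable: {V}; after ε-elimination: S -> bf | fb | bfV; V -> S | f | Vf.
After unit-elimination: S -> bf | fb | bfV; V -> f | Vf | bf | fb | bfV.
TERM: introduce A -> b, B -> f and substitute in every rule of length ≥2.
BIN: S -> ABV becomes S -> AC, C -> BV; V -> ABV becomes V -> AD, D -> BV.

S -> AB | AC | BA; A -> b; B -> f; C -> BV; D -> BV; V -> f | AB | AD | BA | VB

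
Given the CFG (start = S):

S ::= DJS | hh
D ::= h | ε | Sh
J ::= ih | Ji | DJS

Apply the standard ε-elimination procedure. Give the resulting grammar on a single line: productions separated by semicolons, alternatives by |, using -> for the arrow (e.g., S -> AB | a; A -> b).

S -> JS | hh | DJS; D -> h | Sh; J -> JS | Ji | ih | DJS

Nullable set: {D}.
S -> DJS: D nullable, giving DJS | JS.
Drop D -> ε.
J -> DJS: D nullable, giving DJS | JS.
Unchanged (no nullable symbols): S -> hh; D -> Sh; D -> h; J -> Ji; J -> ih.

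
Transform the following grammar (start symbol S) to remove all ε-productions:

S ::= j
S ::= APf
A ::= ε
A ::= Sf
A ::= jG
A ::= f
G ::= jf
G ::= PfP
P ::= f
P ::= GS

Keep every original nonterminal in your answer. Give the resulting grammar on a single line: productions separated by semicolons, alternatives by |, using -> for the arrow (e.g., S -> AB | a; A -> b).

Nullable set: {A}.
S -> APf: A nullable, giving APf | Pf.
Drop A -> ε.
Unchanged (no nullable symbols): S -> j; A -> Sf; A -> f; A -> jG; G -> PfP; G -> jf; P -> GS; P -> f.

S -> j | Pf | APf; A -> f | Sf | jG; G -> jf | PfP; P -> f | GS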